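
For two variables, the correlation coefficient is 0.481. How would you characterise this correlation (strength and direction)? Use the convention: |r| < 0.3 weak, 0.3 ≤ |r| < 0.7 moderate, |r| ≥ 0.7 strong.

moderate positive

r = 0.481 > 0 so the relationship is positive.
|r| = 0.481, which falls in the moderate range.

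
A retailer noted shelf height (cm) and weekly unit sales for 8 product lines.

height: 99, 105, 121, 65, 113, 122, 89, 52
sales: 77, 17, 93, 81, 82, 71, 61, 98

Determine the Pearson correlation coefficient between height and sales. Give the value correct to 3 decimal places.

n = 8, Σx = 766, Σy = 580, Σx² = 77970, Σy² = 46518, Σxy = 54379
nΣxy − ΣxΣy = 435032 − 444280 = -9248
nΣx² − (Σx)² = 623760 − 586756 = 37004; nΣy² − (Σy)² = 372144 − 336400 = 35744
r = -9248 / √(37004 × 35744) = -9248 / 36368.5438 ≈ -0.254

-0.254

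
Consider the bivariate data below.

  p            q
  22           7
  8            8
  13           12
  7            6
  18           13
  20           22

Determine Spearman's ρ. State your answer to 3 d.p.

Rank p: 6, 2, 3, 1, 4, 5
Rank q: 2, 3, 4, 1, 5, 6
d = rank(p) − rank(q): 4, -1, -1, 0, -1, -1; Σd² = 20
ρ = 1 − 6Σd² / [n(n²−1)] = 1 − 6×20 / (6×35) = 1 − 120/210 ≈ 0.429

0.429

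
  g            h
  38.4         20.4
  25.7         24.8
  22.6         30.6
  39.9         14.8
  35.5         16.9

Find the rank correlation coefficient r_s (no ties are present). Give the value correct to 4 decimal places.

Rank g: 4, 2, 1, 5, 3
Rank h: 3, 4, 5, 1, 2
d = rank(g) − rank(h): 1, -2, -4, 4, 1; Σd² = 38
ρ = 1 − 6Σd² / [n(n²−1)] = 1 − 6×38 / (5×24) = 1 − 228/120 ≈ -0.9000

-0.9000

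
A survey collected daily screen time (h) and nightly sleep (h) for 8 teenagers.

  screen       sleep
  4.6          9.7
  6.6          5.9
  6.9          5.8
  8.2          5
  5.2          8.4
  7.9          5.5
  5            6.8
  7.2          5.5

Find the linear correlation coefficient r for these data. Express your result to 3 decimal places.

n = 8, Σx = 51.6, Σy = 52.6, Σx² = 345.86, Σy² = 364.84, Σxy = 325.31
nΣxy − ΣxΣy = 2602.48 − 2714.16 = -111.68
nΣx² − (Σx)² = 2766.88 − 2662.56 = 104.32; nΣy² − (Σy)² = 2918.72 − 2766.76 = 151.96
r = -111.68 / √(104.32 × 151.96) = -111.68 / 125.9066 ≈ -0.887

-0.887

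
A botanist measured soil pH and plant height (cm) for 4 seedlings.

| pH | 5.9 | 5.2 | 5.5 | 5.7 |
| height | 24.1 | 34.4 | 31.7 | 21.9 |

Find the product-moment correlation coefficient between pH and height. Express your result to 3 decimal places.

-0.880

n = 4, Σx = 22.3, Σy = 112.1, Σx² = 124.59, Σy² = 3248.67, Σxy = 620.25
nΣxy − ΣxΣy = 2481 − 2499.83 = -18.83
nΣx² − (Σx)² = 498.36 − 497.29 = 1.07; nΣy² − (Σy)² = 12994.68 − 12566.41 = 428.27
r = -18.83 / √(1.07 × 428.27) = -18.83 / 21.4067 ≈ -0.880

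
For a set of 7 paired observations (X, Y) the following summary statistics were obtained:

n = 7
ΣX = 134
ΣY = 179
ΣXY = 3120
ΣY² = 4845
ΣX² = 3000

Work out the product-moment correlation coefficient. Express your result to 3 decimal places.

-0.899

r = (nΣXY − ΣXΣY) / √[(nΣX² − (ΣX)²)(nΣY² − (ΣY)²)]
Numerator: 7×3120 − 134×179 = -2146
Denominator: √[(21000 − 17956)(33915 − 32041)] = √[3044 × 1874] = 2388.4003
r = -2146 / 2388.4003 ≈ -0.899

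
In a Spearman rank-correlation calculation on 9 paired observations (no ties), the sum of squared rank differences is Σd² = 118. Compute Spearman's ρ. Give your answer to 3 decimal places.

0.017

ρ = 1 − 6Σd² / [n(n²−1)] = 1 − 6×118 / (9×80)
  = 1 − 708/720 = 1 − 0.9833 ≈ 0.017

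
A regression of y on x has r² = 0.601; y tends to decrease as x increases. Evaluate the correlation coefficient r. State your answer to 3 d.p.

-0.775

|r| = √0.601 = 0.775
The association is negative, so r = −0.775.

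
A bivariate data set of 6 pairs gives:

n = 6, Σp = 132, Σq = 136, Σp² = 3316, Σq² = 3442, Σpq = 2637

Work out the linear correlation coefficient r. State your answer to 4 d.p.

-0.9226

r = (nΣpq − ΣpΣq) / √[(nΣp² − (Σp)²)(nΣq² − (Σq)²)]
Numerator: 6×2637 − 132×136 = -2130
Denominator: √[(19896 − 17424)(20652 − 18496)] = √[2472 × 2156] = 2308.5996
r = -2130 / 2308.5996 ≈ -0.9226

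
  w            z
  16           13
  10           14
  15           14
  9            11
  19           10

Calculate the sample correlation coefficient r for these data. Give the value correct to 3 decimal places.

-0.281

n = 5, Σw = 69, Σz = 62, Σw² = 1023, Σz² = 782, Σwz = 847
nΣwz − ΣwΣz = 4235 − 4278 = -43
nΣw² − (Σw)² = 5115 − 4761 = 354; nΣz² − (Σz)² = 3910 − 3844 = 66
r = -43 / √(354 × 66) = -43 / 152.8529 ≈ -0.281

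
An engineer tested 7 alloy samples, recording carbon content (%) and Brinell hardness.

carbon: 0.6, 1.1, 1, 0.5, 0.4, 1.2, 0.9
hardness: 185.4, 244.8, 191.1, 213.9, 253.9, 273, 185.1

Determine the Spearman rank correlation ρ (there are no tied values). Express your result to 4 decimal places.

Rank carbon: 3, 6, 5, 2, 1, 7, 4
Rank hardness: 2, 5, 3, 4, 6, 7, 1
d = rank(carbon) − rank(hardness): 1, 1, 2, -2, -5, 0, 3; Σd² = 44
ρ = 1 − 6Σd² / [n(n²−1)] = 1 − 6×44 / (7×48) = 1 − 264/336 ≈ 0.2143

0.2143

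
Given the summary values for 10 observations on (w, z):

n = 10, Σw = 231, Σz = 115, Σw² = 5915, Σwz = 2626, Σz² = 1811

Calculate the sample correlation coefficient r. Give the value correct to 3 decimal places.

-0.057

r = (nΣwz − ΣwΣz) / √[(nΣw² − (Σw)²)(nΣz² − (Σz)²)]
Numerator: 10×2626 − 231×115 = -305
Denominator: √[(59150 − 53361)(18110 − 13225)] = √[5789 × 4885] = 5317.8252
r = -305 / 5317.8252 ≈ -0.057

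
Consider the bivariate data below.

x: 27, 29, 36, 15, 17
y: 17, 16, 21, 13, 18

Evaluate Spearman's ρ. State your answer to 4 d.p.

0.6000

Rank x: 3, 4, 5, 1, 2
Rank y: 3, 2, 5, 1, 4
d = rank(x) − rank(y): 0, 2, 0, 0, -2; Σd² = 8
ρ = 1 − 6Σd² / [n(n²−1)] = 1 − 6×8 / (5×24) = 1 − 48/120 ≈ 0.6000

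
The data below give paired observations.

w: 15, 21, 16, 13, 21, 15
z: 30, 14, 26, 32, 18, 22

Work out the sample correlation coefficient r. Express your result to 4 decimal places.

-0.9042

n = 6, Σw = 101, Σz = 142, Σw² = 1757, Σz² = 3604, Σwz = 2284
nΣwz − ΣwΣz = 13704 − 14342 = -638
nΣw² − (Σw)² = 10542 − 10201 = 341; nΣz² − (Σz)² = 21624 − 20164 = 1460
r = -638 / √(341 × 1460) = -638 / 705.5920 ≈ -0.9042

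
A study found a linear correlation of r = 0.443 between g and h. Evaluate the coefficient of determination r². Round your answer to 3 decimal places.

r² = (0.443)² = 0.196

0.196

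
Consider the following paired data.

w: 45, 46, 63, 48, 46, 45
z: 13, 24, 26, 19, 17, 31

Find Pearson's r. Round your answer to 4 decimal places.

n = 6, Σw = 293, Σz = 130, Σw² = 14555, Σz² = 3032, Σwz = 6416
nΣwz − ΣwΣz = 38496 − 38090 = 406
nΣw² − (Σw)² = 87330 − 85849 = 1481; nΣz² − (Σz)² = 18192 − 16900 = 1292
r = 406 / √(1481 × 1292) = 406 / 1383.2758 ≈ 0.2935

0.2935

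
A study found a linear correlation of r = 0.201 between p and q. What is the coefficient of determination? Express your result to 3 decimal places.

r² = (0.201)² = 0.040

0.040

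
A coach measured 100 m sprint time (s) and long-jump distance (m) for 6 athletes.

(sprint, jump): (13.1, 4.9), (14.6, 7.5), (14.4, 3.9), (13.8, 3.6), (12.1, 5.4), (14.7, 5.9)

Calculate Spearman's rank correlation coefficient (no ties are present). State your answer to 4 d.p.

Rank sprint: 2, 5, 4, 3, 1, 6
Rank jump: 3, 6, 2, 1, 4, 5
d = rank(sprint) − rank(jump): -1, -1, 2, 2, -3, 1; Σd² = 20
ρ = 1 − 6Σd² / [n(n²−1)] = 1 − 6×20 / (6×35) = 1 − 120/210 ≈ 0.4286

0.4286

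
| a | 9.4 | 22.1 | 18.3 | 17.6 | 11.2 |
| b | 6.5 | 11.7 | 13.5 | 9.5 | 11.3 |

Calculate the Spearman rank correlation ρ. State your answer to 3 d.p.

0.800

Rank a: 1, 5, 4, 3, 2
Rank b: 1, 4, 5, 2, 3
d = rank(a) − rank(b): 0, 1, -1, 1, -1; Σd² = 4
ρ = 1 − 6Σd² / [n(n²−1)] = 1 − 6×4 / (5×24) = 1 − 24/120 ≈ 0.800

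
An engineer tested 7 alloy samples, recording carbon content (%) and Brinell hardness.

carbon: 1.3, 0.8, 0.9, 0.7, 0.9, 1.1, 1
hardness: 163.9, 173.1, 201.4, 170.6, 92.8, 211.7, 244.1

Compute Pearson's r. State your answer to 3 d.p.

n = 7, Σx = 6.7, Σy = 1257.6, Σx² = 6.65, Σy² = 239506.68, Σxy = 1212.72
nΣxy − ΣxΣy = 8489.04 − 8425.92 = 63.12
nΣx² − (Σx)² = 46.55 − 44.89 = 1.66; nΣy² − (Σy)² = 1676546.76 − 1581557.76 = 94989
r = 63.12 / √(1.66 × 94989) = 63.12 / 397.0916 ≈ 0.159

0.159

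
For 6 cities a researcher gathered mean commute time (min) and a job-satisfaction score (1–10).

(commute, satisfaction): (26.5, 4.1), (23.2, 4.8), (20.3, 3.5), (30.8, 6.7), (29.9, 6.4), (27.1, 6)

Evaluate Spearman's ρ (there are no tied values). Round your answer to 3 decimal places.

0.943

Rank commute: 3, 2, 1, 6, 5, 4
Rank satisfaction: 2, 3, 1, 6, 5, 4
d = rank(commute) − rank(satisfaction): 1, -1, 0, 0, 0, 0; Σd² = 2
ρ = 1 − 6Σd² / [n(n²−1)] = 1 − 6×2 / (6×35) = 1 − 12/210 ≈ 0.943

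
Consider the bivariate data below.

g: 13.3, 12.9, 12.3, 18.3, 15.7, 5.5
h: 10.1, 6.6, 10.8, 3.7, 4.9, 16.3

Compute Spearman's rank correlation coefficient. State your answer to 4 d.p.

-0.9429

Rank g: 4, 3, 2, 6, 5, 1
Rank h: 4, 3, 5, 1, 2, 6
d = rank(g) − rank(h): 0, 0, -3, 5, 3, -5; Σd² = 68
ρ = 1 − 6Σd² / [n(n²−1)] = 1 − 6×68 / (6×35) = 1 − 408/210 ≈ -0.9429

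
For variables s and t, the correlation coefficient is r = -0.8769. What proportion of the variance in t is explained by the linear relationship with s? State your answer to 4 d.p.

0.7690

r² = (-0.8769)² = 0.7690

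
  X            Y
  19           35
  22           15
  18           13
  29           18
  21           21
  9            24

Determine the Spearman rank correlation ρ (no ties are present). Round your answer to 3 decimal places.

Rank X: 3, 5, 2, 6, 4, 1
Rank Y: 6, 2, 1, 3, 4, 5
d = rank(X) − rank(Y): -3, 3, 1, 3, 0, -4; Σd² = 44
ρ = 1 − 6Σd² / [n(n²−1)] = 1 − 6×44 / (6×35) = 1 − 264/210 ≈ -0.257

-0.257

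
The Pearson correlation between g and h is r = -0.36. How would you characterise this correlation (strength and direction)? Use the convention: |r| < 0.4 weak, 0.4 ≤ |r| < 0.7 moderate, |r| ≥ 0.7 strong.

r = -0.36 < 0 so the relationship is negative.
|r| = 0.36, which falls in the weak range.

weak negative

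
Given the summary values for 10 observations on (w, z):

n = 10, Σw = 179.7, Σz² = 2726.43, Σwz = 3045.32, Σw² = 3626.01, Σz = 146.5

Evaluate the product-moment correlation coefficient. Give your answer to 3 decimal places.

r = (nΣwz − ΣwΣz) / √[(nΣw² − (Σw)²)(nΣz² − (Σz)²)]
Numerator: 10×3045.32 − 179.7×146.5 = 4127.15
Denominator: √[(36260.1 − 32292.09)(27264.3 − 21462.25)] = √[3968.01 × 5802.05] = 4798.1864
r = 4127.15 / 4798.1864 ≈ 0.860

0.860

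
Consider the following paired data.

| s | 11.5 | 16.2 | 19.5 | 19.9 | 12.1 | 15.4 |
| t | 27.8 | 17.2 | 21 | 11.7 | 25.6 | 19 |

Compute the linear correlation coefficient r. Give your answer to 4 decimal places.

-0.8235

n = 6, Σs = 94.6, Σt = 122.3, Σs² = 1554.52, Σt² = 2662.93, Σst = 1843.03
nΣst − ΣsΣt = 11058.18 − 11569.58 = -511.4
nΣs² − (Σs)² = 9327.12 − 8949.16 = 377.96; nΣt² − (Σt)² = 15977.58 − 14957.29 = 1020.29
r = -511.4 / √(377.96 × 1020.29) = -511.4 / 620.9902 ≈ -0.8235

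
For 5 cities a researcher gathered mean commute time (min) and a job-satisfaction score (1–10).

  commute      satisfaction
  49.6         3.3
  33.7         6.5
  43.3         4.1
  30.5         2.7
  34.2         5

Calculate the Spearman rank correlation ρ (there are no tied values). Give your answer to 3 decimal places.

0.000

Rank commute: 5, 2, 4, 1, 3
Rank satisfaction: 2, 5, 3, 1, 4
d = rank(commute) − rank(satisfaction): 3, -3, 1, 0, -1; Σd² = 20
ρ = 1 − 6Σd² / [n(n²−1)] = 1 − 6×20 / (5×24) = 1 − 120/120 ≈ 0.000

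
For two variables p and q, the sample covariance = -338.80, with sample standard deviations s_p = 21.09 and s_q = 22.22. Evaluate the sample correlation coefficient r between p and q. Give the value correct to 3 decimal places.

r = Cov(p,q) / (s_p · s_q) = -338.80 / (21.09 × 22.22)
  = -338.80 / 468.6198 ≈ -0.723

-0.723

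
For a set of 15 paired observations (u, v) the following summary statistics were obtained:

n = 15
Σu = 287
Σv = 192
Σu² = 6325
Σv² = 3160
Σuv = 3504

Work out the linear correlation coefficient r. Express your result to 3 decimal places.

r = (nΣuv − ΣuΣv) / √[(nΣu² − (Σu)²)(nΣv² − (Σv)²)]
Numerator: 15×3504 − 287×192 = -2544
Denominator: √[(94875 − 82369)(47400 − 36864)] = √[12506 × 10536] = 11478.8160
r = -2544 / 11478.8160 ≈ -0.222

-0.222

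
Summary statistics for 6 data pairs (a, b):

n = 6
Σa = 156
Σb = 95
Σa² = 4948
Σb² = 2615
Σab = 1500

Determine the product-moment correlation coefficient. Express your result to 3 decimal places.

r = (nΣab − ΣaΣb) / √[(nΣa² − (Σa)²)(nΣb² − (Σb)²)]
Numerator: 6×1500 − 156×95 = -5820
Denominator: √[(29688 − 24336)(15690 − 9025)] = √[5352 × 6665] = 5972.5271
r = -5820 / 5972.5271 ≈ -0.974

-0.974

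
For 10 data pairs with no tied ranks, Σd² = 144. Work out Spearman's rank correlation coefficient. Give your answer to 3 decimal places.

ρ = 1 − 6Σd² / [n(n²−1)] = 1 − 6×144 / (10×99)
  = 1 − 864/990 = 1 − 0.8727 ≈ 0.127

0.127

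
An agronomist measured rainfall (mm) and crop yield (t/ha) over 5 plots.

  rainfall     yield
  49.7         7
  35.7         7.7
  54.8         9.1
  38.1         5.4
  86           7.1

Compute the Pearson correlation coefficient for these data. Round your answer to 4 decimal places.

n = 5, Σx = 264.3, Σy = 36.3, Σx² = 15595.23, Σy² = 270.67, Σxy = 1937.81
nΣxy − ΣxΣy = 9689.05 − 9594.09 = 94.96
nΣx² − (Σx)² = 77976.15 − 69854.49 = 8121.66; nΣy² − (Σy)² = 1353.35 − 1317.69 = 35.66
r = 94.96 / √(8121.66 × 35.66) = 94.96 / 538.1621 ≈ 0.1765

0.1765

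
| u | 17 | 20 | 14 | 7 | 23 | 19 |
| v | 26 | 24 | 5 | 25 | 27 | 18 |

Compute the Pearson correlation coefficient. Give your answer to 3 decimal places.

0.199

n = 6, Σu = 100, Σv = 125, Σu² = 1824, Σv² = 2955, Σuv = 2130
nΣuv − ΣuΣv = 12780 − 12500 = 280
nΣu² − (Σu)² = 10944 − 10000 = 944; nΣv² − (Σv)² = 17730 − 15625 = 2105
r = 280 / √(944 × 2105) = 280 / 1409.6524 ≈ 0.199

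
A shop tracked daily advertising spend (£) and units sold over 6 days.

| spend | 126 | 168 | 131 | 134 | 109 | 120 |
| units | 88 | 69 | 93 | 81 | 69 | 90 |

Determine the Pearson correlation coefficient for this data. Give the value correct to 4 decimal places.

-0.2976

n = 6, Σx = 788, Σy = 490, Σx² = 105498, Σy² = 40576, Σxy = 64038
nΣxy − ΣxΣy = 384228 − 386120 = -1892
nΣx² − (Σx)² = 632988 − 620944 = 12044; nΣy² − (Σy)² = 243456 − 240100 = 3356
r = -1892 / √(12044 × 3356) = -1892 / 6357.6461 ≈ -0.2976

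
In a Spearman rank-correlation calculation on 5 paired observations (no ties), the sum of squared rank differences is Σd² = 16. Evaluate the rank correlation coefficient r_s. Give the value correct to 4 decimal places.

ρ = 1 − 6Σd² / [n(n²−1)] = 1 − 6×16 / (5×24)
  = 1 − 96/120 = 1 − 0.80000 ≈ 0.2000

0.2000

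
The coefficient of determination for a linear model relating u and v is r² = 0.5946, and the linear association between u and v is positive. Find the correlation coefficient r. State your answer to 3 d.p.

0.771

|r| = √0.5946 = 0.771
The association is positive, so r = 0.771.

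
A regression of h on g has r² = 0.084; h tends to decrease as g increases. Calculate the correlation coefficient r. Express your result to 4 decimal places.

-0.2898

|r| = √0.084 = 0.2898
The association is negative, so r = −0.2898.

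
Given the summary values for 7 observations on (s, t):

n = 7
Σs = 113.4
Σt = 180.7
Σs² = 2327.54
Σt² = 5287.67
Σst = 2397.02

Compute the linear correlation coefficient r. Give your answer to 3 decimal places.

-0.959

r = (nΣst − ΣsΣt) / √[(nΣs² − (Σs)²)(nΣt² − (Σt)²)]
Numerator: 7×2397.02 − 113.4×180.7 = -3712.24
Denominator: √[(16292.78 − 12859.56)(37013.69 − 32652.49)] = √[3433.22 × 4361.2] = 3869.4908
r = -3712.24 / 3869.4908 ≈ -0.959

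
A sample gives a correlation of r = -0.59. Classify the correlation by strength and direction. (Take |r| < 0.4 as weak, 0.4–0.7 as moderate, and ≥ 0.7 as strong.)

moderate negative

r = -0.59 < 0 so the relationship is negative.
|r| = 0.59, which falls in the moderate range.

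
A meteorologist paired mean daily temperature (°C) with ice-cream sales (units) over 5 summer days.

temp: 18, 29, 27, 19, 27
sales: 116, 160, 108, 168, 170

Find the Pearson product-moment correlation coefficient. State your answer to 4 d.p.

0.1604

n = 5, Σx = 120, Σy = 722, Σx² = 2984, Σy² = 107844, Σxy = 17426
nΣxy − ΣxΣy = 87130 − 86640 = 490
nΣx² − (Σx)² = 14920 − 14400 = 520; nΣy² − (Σy)² = 539220 − 521284 = 17936
r = 490 / √(520 × 17936) = 490 / 3053.9679 ≈ 0.1604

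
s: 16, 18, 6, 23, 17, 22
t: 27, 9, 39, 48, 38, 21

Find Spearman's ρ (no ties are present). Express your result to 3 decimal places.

Rank s: 2, 4, 1, 6, 3, 5
Rank t: 3, 1, 5, 6, 4, 2
d = rank(s) − rank(t): -1, 3, -4, 0, -1, 3; Σd² = 36
ρ = 1 − 6Σd² / [n(n²−1)] = 1 − 6×36 / (6×35) = 1 − 216/210 ≈ -0.029

-0.029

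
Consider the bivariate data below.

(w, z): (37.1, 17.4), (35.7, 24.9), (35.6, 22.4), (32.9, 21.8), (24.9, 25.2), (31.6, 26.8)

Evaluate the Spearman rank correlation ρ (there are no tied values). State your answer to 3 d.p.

-0.714

Rank w: 6, 5, 4, 3, 1, 2
Rank z: 1, 4, 3, 2, 5, 6
d = rank(w) − rank(z): 5, 1, 1, 1, -4, -4; Σd² = 60
ρ = 1 − 6Σd² / [n(n²−1)] = 1 − 6×60 / (6×35) = 1 − 360/210 ≈ -0.714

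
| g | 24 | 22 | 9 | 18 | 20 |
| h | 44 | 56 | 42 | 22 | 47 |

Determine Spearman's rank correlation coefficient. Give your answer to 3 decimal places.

0.600

Rank g: 5, 4, 1, 2, 3
Rank h: 3, 5, 2, 1, 4
d = rank(g) − rank(h): 2, -1, -1, 1, -1; Σd² = 8
ρ = 1 − 6Σd² / [n(n²−1)] = 1 − 6×8 / (5×24) = 1 − 48/120 ≈ 0.600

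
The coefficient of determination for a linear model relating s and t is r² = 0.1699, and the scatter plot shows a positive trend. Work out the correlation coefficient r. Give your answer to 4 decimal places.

0.4122

|r| = √0.1699 = 0.4122
The association is positive, so r = 0.4122.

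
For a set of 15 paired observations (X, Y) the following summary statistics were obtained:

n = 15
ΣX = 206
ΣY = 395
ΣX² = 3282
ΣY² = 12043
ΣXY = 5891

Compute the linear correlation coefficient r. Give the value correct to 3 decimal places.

r = (nΣXY − ΣXΣY) / √[(nΣX² − (ΣX)²)(nΣY² − (ΣY)²)]
Numerator: 15×5891 − 206×395 = 6995
Denominator: √[(49230 − 42436)(180645 − 156025)] = √[6794 × 24620] = 12933.2239
r = 6995 / 12933.2239 ≈ 0.541

0.541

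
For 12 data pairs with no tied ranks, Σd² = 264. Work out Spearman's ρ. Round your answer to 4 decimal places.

0.0769

ρ = 1 − 6Σd² / [n(n²−1)] = 1 − 6×264 / (12×143)
  = 1 − 1584/1716 = 1 − 0.92308 ≈ 0.0769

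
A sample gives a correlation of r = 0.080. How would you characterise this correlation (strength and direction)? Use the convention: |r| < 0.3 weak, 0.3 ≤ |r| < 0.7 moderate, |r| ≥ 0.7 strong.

r = 0.080 > 0 so the relationship is positive.
|r| = 0.080, which falls in the weak range.

weak positive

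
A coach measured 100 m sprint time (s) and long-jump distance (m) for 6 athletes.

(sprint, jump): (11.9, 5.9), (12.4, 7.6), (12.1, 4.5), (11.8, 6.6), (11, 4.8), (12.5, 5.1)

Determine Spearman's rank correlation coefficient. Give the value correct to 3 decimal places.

0.143

Rank sprint: 3, 5, 4, 2, 1, 6
Rank jump: 4, 6, 1, 5, 2, 3
d = rank(sprint) − rank(jump): -1, -1, 3, -3, -1, 3; Σd² = 30
ρ = 1 − 6Σd² / [n(n²−1)] = 1 − 6×30 / (6×35) = 1 − 180/210 ≈ 0.143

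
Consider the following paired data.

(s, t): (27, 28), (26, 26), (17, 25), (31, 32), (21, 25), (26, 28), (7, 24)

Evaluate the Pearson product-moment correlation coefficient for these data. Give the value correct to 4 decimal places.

n = 7, Σs = 155, Σt = 188, Σs² = 3821, Σt² = 5094, Σst = 4270
nΣst − ΣsΣt = 29890 − 29140 = 750
nΣs² − (Σs)² = 26747 − 24025 = 2722; nΣt² − (Σt)² = 35658 − 35344 = 314
r = 750 / √(2722 × 314) = 750 / 924.5042 ≈ 0.8112

0.8112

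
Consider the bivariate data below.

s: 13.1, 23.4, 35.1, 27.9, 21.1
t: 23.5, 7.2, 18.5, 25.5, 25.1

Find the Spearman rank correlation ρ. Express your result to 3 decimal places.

-0.100

Rank s: 1, 3, 5, 4, 2
Rank t: 3, 1, 2, 5, 4
d = rank(s) − rank(t): -2, 2, 3, -1, -2; Σd² = 22
ρ = 1 − 6Σd² / [n(n²−1)] = 1 − 6×22 / (5×24) = 1 − 132/120 ≈ -0.100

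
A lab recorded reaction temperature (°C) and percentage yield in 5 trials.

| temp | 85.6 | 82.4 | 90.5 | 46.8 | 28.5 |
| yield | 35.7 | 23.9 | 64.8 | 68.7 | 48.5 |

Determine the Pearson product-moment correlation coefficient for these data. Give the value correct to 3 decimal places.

-0.307

n = 5, Σx = 333.8, Σy = 241.6, Σx² = 25309.86, Σy² = 13116.68, Σxy = 15487.09
nΣxy − ΣxΣy = 77435.45 − 80646.08 = -3210.63
nΣx² − (Σx)² = 126549.3 − 111422.44 = 15126.86; nΣy² − (Σy)² = 65583.4 − 58370.56 = 7212.84
r = -3210.63 / √(15126.86 × 7212.84) = -3210.63 / 10445.4593 ≈ -0.307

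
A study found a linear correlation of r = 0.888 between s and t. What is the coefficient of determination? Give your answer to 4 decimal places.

0.7885

r² = (0.888)² = 0.7885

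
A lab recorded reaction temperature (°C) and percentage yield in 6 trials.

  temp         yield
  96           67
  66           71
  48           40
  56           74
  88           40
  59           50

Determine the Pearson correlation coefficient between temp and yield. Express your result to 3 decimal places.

0.075

n = 6, Σx = 413, Σy = 342, Σx² = 30237, Σy² = 20706, Σxy = 23652
nΣxy − ΣxΣy = 141912 − 141246 = 666
nΣx² − (Σx)² = 181422 − 170569 = 10853; nΣy² − (Σy)² = 124236 − 116964 = 7272
r = 666 / √(10853 × 7272) = 666 / 8883.8627 ≈ 0.075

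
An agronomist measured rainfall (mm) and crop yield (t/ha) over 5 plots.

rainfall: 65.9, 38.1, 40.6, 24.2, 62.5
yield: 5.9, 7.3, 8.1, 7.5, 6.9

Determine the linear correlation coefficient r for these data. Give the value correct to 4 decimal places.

n = 5, Σx = 231.3, Σy = 35.7, Σx² = 11934.67, Σy² = 257.57, Σxy = 1608.55
nΣxy − ΣxΣy = 8042.75 − 8257.41 = -214.66
nΣx² − (Σx)² = 59673.35 − 53499.69 = 6173.66; nΣy² − (Σy)² = 1287.85 − 1274.49 = 13.36
r = -214.66 / √(6173.66 × 13.36) = -214.66 / 287.1935 ≈ -0.7474

-0.7474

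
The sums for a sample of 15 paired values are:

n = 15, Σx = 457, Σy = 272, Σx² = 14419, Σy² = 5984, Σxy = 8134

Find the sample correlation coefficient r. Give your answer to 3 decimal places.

r = (nΣxy − ΣxΣy) / √[(nΣx² − (Σx)²)(nΣy² − (Σy)²)]
Numerator: 15×8134 − 457×272 = -2294
Denominator: √[(216285 − 208849)(89760 − 73984)] = √[7436 × 15776] = 10830.9896
r = -2294 / 10830.9896 ≈ -0.212

-0.212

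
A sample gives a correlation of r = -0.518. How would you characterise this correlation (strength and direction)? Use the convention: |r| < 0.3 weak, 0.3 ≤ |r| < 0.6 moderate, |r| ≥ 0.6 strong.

r = -0.518 < 0 so the relationship is negative.
|r| = 0.518, which falls in the moderate range.

moderate negative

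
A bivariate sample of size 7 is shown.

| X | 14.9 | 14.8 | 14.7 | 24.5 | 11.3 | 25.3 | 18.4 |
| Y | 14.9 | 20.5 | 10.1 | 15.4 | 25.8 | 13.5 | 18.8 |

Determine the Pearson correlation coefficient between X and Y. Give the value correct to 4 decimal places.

-0.4609

n = 7, ΣX = 123.9, ΣY = 119, ΣX² = 2363.73, ΣY² = 2182.76, ΣXY = 2030.19
nΣXY − ΣXΣY = 14211.33 − 14744.1 = -532.77
nΣX² − (ΣX)² = 16546.11 − 15351.21 = 1194.9; nΣY² − (ΣY)² = 15279.32 − 14161 = 1118.32
r = -532.77 / √(1194.9 × 1118.32) = -532.77 / 1155.9760 ≈ -0.4609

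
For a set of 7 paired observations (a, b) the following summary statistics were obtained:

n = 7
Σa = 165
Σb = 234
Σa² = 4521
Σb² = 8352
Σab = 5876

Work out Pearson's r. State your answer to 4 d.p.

0.6228

r = (nΣab − ΣaΣb) / √[(nΣa² − (Σa)²)(nΣb² − (Σb)²)]
Numerator: 7×5876 − 165×234 = 2522
Denominator: √[(31647 − 27225)(58464 − 54756)] = √[4422 × 3708] = 4049.2933
r = 2522 / 4049.2933 ≈ 0.6228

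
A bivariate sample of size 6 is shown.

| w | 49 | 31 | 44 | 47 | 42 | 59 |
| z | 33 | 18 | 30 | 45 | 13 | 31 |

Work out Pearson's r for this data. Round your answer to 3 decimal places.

0.531

n = 6, Σw = 272, Σz = 170, Σw² = 12752, Σz² = 5468, Σwz = 7985
nΣwz − ΣwΣz = 47910 − 46240 = 1670
nΣw² − (Σw)² = 76512 − 73984 = 2528; nΣz² − (Σz)² = 32808 − 28900 = 3908
r = 1670 / √(2528 × 3908) = 1670 / 3143.1551 ≈ 0.531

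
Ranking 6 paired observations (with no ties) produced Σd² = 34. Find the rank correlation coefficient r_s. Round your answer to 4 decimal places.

ρ = 1 − 6Σd² / [n(n²−1)] = 1 − 6×34 / (6×35)
  = 1 − 204/210 = 1 − 0.97143 ≈ 0.0286

0.0286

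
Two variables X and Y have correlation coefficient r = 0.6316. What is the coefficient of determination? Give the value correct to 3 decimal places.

0.399

r² = (0.6316)² = 0.399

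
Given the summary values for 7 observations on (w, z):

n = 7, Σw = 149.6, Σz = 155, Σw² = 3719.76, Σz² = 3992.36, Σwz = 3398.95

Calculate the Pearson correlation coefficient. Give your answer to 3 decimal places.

0.160

r = (nΣwz − ΣwΣz) / √[(nΣw² − (Σw)²)(nΣz² − (Σz)²)]
Numerator: 7×3398.95 − 149.6×155 = 604.65
Denominator: √[(26038.32 − 22380.16)(27946.52 − 24025)] = √[3658.16 × 3921.52] = 3787.5517
r = 604.65 / 3787.5517 ≈ 0.160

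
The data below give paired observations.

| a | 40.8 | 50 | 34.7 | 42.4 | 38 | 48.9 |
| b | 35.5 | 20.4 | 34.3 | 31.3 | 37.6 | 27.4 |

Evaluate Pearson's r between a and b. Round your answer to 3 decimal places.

n = 6, Σa = 254.8, Σb = 186.5, Σa² = 11001.7, Σb² = 5997.11, Σab = 7754.39
nΣab − ΣaΣb = 46526.34 − 47520.2 = -993.86
nΣa² − (Σa)² = 66010.2 − 64923.04 = 1087.16; nΣb² − (Σb)² = 35982.66 − 34782.25 = 1200.41
r = -993.86 / √(1087.16 × 1200.41) = -993.86 / 1142.3825 ≈ -0.870

-0.870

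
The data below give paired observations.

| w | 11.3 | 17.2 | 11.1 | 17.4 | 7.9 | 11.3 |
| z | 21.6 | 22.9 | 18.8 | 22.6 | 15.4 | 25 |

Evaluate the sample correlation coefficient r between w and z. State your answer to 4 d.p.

0.6163

n = 6, Σw = 76.2, Σz = 126.3, Σw² = 1039.6, Σz² = 2717.33, Σwz = 1644.04
nΣwz − ΣwΣz = 9864.24 − 9624.06 = 240.18
nΣw² − (Σw)² = 6237.6 − 5806.44 = 431.16; nΣz² − (Σz)² = 16303.98 − 15951.69 = 352.29
r = 240.18 / √(431.16 × 352.29) = 240.18 / 389.7350 ≈ 0.6163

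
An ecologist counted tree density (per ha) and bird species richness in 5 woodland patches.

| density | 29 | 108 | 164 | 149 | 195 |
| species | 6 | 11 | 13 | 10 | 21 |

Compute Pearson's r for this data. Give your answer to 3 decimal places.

0.852

n = 5, Σx = 645, Σy = 61, Σx² = 99627, Σy² = 867, Σxy = 9079
nΣxy − ΣxΣy = 45395 − 39345 = 6050
nΣx² − (Σx)² = 498135 − 416025 = 82110; nΣy² − (Σy)² = 4335 − 3721 = 614
r = 6050 / √(82110 × 614) = 6050 / 7100.3901 ≈ 0.852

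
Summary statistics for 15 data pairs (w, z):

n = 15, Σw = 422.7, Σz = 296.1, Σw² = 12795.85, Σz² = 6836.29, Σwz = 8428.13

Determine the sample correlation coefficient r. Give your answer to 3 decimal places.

0.090

r = (nΣwz − ΣwΣz) / √[(nΣw² − (Σw)²)(nΣz² − (Σz)²)]
Numerator: 15×8428.13 − 422.7×296.1 = 1260.48
Denominator: √[(191937.75 − 178675.29)(102544.35 − 87675.21)] = √[13262.46 × 14869.14] = 14042.8407
r = 1260.48 / 14042.8407 ≈ 0.090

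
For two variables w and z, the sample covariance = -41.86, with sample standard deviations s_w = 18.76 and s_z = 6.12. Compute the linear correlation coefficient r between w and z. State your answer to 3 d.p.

r = Cov(w,z) / (s_w · s_z) = -41.86 / (18.76 × 6.12)
  = -41.86 / 114.8112 ≈ -0.365

-0.365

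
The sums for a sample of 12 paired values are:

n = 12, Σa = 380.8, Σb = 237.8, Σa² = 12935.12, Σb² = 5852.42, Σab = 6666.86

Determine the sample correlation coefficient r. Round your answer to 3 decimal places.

-0.893

r = (nΣab − ΣaΣb) / √[(nΣa² − (Σa)²)(nΣb² − (Σb)²)]
Numerator: 12×6666.86 − 380.8×237.8 = -10551.92
Denominator: √[(155221.44 − 145008.64)(70229.04 − 56548.84)] = √[10212.8 × 13680.2] = 11820.0316
r = -10551.92 / 11820.0316 ≈ -0.893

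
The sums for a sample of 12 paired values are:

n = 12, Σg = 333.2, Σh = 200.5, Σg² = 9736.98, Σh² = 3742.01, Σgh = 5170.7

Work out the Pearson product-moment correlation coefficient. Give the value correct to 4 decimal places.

-0.9093

r = (nΣgh − ΣgΣh) / √[(nΣg² − (Σg)²)(nΣh² − (Σh)²)]
Numerator: 12×5170.7 − 333.2×200.5 = -4758.2
Denominator: √[(116843.76 − 111022.24)(44904.12 − 40200.25)] = √[5821.52 × 4703.87] = 5232.9412
r = -4758.2 / 5232.9412 ≈ -0.9093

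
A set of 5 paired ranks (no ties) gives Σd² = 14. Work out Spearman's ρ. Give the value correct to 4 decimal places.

0.3000

ρ = 1 − 6Σd² / [n(n²−1)] = 1 − 6×14 / (5×24)
  = 1 − 84/120 = 1 − 0.70000 ≈ 0.3000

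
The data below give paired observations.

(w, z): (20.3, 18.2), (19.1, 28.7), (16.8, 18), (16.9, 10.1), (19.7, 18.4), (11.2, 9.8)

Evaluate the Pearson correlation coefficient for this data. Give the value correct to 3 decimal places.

n = 6, Σw = 104, Σz = 103.2, Σw² = 1858.28, Σz² = 2015.54, Σwz = 1862.96
nΣwz − ΣwΣz = 11177.76 − 10732.8 = 444.96
nΣw² − (Σw)² = 11149.68 − 10816 = 333.68; nΣz² − (Σz)² = 12093.24 − 10650.24 = 1443
r = 444.96 / √(333.68 × 1443) = 444.96 / 693.9022 ≈ 0.641

0.641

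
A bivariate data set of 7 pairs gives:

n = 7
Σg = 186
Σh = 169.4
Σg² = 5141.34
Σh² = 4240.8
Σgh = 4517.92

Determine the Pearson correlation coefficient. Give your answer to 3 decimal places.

r = (nΣgh − ΣgΣh) / √[(nΣg² − (Σg)²)(nΣh² − (Σh)²)]
Numerator: 7×4517.92 − 186×169.4 = 117.04
Denominator: √[(35989.38 − 34596)(29685.6 − 28696.36)] = √[1393.38 × 989.24] = 1174.0474
r = 117.04 / 1174.0474 ≈ 0.100

0.100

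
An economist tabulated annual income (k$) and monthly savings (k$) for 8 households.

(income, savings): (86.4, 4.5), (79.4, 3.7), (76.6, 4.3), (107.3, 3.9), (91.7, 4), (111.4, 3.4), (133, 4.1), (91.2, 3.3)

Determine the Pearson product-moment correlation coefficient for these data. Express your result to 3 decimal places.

-0.145

n = 8, Σx = 777, Σy = 31.2, Σx² = 77975.46, Σy² = 122.9, Σxy = 3022.25
nΣxy − ΣxΣy = 24178 − 24242.4 = -64.4
nΣx² − (Σx)² = 623803.68 − 603729 = 20074.68; nΣy² − (Σy)² = 983.2 − 973.44 = 9.76
r = -64.4 / √(20074.68 × 9.76) = -64.4 / 442.6385 ≈ -0.145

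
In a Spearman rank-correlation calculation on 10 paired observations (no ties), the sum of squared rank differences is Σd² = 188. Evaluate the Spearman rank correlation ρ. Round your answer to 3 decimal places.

ρ = 1 − 6Σd² / [n(n²−1)] = 1 − 6×188 / (10×99)
  = 1 − 1128/990 = 1 − 1.1394 ≈ -0.139

-0.139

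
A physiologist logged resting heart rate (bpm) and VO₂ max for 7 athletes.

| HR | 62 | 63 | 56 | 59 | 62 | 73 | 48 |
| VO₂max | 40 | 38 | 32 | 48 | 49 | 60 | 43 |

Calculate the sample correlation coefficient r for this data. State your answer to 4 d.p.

n = 7, Σx = 423, Σy = 310, Σx² = 25907, Σy² = 14222, Σxy = 18980
nΣxy − ΣxΣy = 132860 − 131130 = 1730
nΣx² − (Σx)² = 181349 − 178929 = 2420; nΣy² − (Σy)² = 99554 − 96100 = 3454
r = 1730 / √(2420 × 3454) = 1730 / 2891.1382 ≈ 0.5984

0.5984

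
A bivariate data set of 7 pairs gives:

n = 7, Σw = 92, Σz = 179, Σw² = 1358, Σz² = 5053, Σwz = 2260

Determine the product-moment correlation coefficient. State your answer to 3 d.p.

-0.348

r = (nΣwz − ΣwΣz) / √[(nΣw² − (Σw)²)(nΣz² − (Σz)²)]
Numerator: 7×2260 − 92×179 = -648
Denominator: √[(9506 − 8464)(35371 − 32041)] = √[1042 × 3330] = 1862.7560
r = -648 / 1862.7560 ≈ -0.348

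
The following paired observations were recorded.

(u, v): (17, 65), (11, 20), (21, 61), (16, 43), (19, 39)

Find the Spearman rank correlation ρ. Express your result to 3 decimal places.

0.500

Rank u: 3, 1, 5, 2, 4
Rank v: 5, 1, 4, 3, 2
d = rank(u) − rank(v): -2, 0, 1, -1, 2; Σd² = 10
ρ = 1 − 6Σd² / [n(n²−1)] = 1 − 6×10 / (5×24) = 1 − 60/120 ≈ 0.500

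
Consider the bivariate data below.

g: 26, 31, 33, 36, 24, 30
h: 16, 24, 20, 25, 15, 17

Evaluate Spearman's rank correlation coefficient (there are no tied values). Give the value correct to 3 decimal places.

0.943

Rank g: 2, 4, 5, 6, 1, 3
Rank h: 2, 5, 4, 6, 1, 3
d = rank(g) − rank(h): 0, -1, 1, 0, 0, 0; Σd² = 2
ρ = 1 − 6Σd² / [n(n²−1)] = 1 − 6×2 / (6×35) = 1 − 12/210 ≈ 0.943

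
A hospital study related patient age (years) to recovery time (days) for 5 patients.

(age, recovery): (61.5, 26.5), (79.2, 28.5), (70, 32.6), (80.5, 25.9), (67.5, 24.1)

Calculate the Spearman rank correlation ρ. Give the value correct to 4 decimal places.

Rank age: 1, 4, 3, 5, 2
Rank recovery: 3, 4, 5, 2, 1
d = rank(age) − rank(recovery): -2, 0, -2, 3, 1; Σd² = 18
ρ = 1 − 6Σd² / [n(n²−1)] = 1 − 6×18 / (5×24) = 1 − 108/120 ≈ 0.1000

0.1000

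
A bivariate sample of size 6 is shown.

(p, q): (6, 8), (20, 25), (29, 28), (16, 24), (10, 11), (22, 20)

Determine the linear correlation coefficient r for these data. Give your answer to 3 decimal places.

n = 6, Σp = 103, Σq = 116, Σp² = 2117, Σq² = 2570, Σpq = 2294
nΣpq − ΣpΣq = 13764 − 11948 = 1816
nΣp² − (Σp)² = 12702 − 10609 = 2093; nΣq² − (Σq)² = 15420 − 13456 = 1964
r = 1816 / √(2093 × 1964) = 1816 / 2027.4743 ≈ 0.896

0.896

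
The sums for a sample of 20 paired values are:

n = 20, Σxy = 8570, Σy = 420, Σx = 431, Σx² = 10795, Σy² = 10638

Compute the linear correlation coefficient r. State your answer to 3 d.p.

r = (nΣxy − ΣxΣy) / √[(nΣx² − (Σx)²)(nΣy² − (Σy)²)]
Numerator: 20×8570 − 431×420 = -9620
Denominator: √[(215900 − 185761)(212760 − 176400)] = √[30139 × 36360] = 33103.6862
r = -9620 / 33103.6862 ≈ -0.291

-0.291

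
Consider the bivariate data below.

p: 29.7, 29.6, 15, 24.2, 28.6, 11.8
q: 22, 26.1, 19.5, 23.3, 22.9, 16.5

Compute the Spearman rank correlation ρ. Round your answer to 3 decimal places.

0.600

Rank p: 6, 5, 2, 3, 4, 1
Rank q: 3, 6, 2, 5, 4, 1
d = rank(p) − rank(q): 3, -1, 0, -2, 0, 0; Σd² = 14
ρ = 1 − 6Σd² / [n(n²−1)] = 1 − 6×14 / (6×35) = 1 − 84/210 ≈ 0.600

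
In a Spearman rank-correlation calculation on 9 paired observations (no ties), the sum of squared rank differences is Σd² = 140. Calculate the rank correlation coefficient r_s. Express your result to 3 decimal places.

ρ = 1 − 6Σd² / [n(n²−1)] = 1 − 6×140 / (9×80)
  = 1 − 840/720 = 1 − 1.1667 ≈ -0.167

-0.167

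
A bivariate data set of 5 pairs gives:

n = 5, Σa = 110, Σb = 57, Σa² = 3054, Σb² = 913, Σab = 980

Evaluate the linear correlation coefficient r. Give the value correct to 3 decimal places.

r = (nΣab − ΣaΣb) / √[(nΣa² − (Σa)²)(nΣb² − (Σb)²)]
Numerator: 5×980 − 110×57 = -1370
Denominator: √[(15270 − 12100)(4565 − 3249)] = √[3170 × 1316] = 2042.4789
r = -1370 / 2042.4789 ≈ -0.671

-0.671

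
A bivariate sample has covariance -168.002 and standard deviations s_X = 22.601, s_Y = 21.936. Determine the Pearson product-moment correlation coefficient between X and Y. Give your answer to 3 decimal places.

-0.339

r = Cov(X,Y) / (s_X · s_Y) = -168.002 / (22.601 × 21.936)
  = -168.002 / 495.7755 ≈ -0.339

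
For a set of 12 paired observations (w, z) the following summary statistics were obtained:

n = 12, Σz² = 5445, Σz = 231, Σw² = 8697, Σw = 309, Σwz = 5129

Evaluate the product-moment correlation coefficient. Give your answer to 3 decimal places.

r = (nΣwz − ΣwΣz) / √[(nΣw² − (Σw)²)(nΣz² − (Σz)²)]
Numerator: 12×5129 − 309×231 = -9831
Denominator: √[(104364 − 95481)(65340 − 53361)] = √[8883 × 11979] = 10315.4960
r = -9831 / 10315.4960 ≈ -0.953

-0.953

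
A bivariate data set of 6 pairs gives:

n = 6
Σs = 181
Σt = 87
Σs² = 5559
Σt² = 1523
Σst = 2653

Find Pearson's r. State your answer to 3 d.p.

0.177

r = (nΣst − ΣsΣt) / √[(nΣs² − (Σs)²)(nΣt² − (Σt)²)]
Numerator: 6×2653 − 181×87 = 171
Denominator: √[(33354 − 32761)(9138 − 7569)] = √[593 × 1569] = 964.5813
r = 171 / 964.5813 ≈ 0.177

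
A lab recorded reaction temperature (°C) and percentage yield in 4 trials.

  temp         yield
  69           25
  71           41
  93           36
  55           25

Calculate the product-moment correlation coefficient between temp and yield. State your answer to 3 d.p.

n = 4, Σx = 288, Σy = 127, Σx² = 21476, Σy² = 4227, Σxy = 9359
nΣxy − ΣxΣy = 37436 − 36576 = 860
nΣx² − (Σx)² = 85904 − 82944 = 2960; nΣy² − (Σy)² = 16908 − 16129 = 779
r = 860 / √(2960 × 779) = 860 / 1518.4993 ≈ 0.566

0.566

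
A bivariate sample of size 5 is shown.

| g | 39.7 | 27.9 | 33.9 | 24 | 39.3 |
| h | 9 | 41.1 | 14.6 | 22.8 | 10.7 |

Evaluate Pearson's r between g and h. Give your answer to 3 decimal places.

n = 5, Σg = 164.8, Σh = 98.2, Σg² = 5624.2, Σh² = 2617.7, Σgh = 2966.64
nΣgh − ΣgΣh = 14833.2 − 16183.36 = -1350.16
nΣg² − (Σg)² = 28121 − 27159.04 = 961.96; nΣh² − (Σh)² = 13088.5 − 9643.24 = 3445.26
r = -1350.16 / √(961.96 × 3445.26) = -1350.16 / 1820.4951 ≈ -0.742

-0.742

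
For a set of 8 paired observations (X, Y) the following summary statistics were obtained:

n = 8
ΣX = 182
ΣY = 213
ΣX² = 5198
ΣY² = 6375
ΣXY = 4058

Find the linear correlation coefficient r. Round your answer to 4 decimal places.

r = (nΣXY − ΣXΣY) / √[(nΣX² − (ΣX)²)(nΣY² − (ΣY)²)]
Numerator: 8×4058 − 182×213 = -6302
Denominator: √[(41584 − 33124)(51000 − 45369)] = √[8460 × 5631] = 6902.0475
r = -6302 / 6902.0475 ≈ -0.9131

-0.9131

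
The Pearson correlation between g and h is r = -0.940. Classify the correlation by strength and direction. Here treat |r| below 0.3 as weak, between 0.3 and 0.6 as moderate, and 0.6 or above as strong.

r = -0.940 < 0 so the relationship is negative.
|r| = 0.940, which falls in the strong range.

strong negative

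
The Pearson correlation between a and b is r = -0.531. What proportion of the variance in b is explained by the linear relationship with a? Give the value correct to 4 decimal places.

r² = (-0.531)² = 0.2820

0.2820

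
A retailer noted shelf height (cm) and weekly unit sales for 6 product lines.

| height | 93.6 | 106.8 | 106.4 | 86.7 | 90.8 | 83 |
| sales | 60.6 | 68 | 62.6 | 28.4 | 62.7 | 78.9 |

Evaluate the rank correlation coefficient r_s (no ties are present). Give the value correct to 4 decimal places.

-0.0286

Rank height: 4, 6, 5, 2, 3, 1
Rank sales: 2, 5, 3, 1, 4, 6
d = rank(height) − rank(sales): 2, 1, 2, 1, -1, -5; Σd² = 36
ρ = 1 − 6Σd² / [n(n²−1)] = 1 − 6×36 / (6×35) = 1 − 216/210 ≈ -0.0286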